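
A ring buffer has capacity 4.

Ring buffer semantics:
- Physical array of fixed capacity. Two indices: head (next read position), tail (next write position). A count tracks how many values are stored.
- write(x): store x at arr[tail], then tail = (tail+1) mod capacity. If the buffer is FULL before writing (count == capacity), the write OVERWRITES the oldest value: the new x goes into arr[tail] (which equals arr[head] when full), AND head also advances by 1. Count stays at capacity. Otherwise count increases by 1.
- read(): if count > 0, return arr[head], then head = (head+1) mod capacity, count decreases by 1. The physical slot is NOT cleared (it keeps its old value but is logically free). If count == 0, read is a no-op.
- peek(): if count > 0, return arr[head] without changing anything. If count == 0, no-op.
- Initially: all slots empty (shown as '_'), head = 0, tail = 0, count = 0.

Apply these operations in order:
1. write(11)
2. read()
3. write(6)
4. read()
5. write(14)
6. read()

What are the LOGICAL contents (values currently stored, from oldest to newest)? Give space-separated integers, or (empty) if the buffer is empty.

Answer: (empty)

Derivation:
After op 1 (write(11)): arr=[11 _ _ _] head=0 tail=1 count=1
After op 2 (read()): arr=[11 _ _ _] head=1 tail=1 count=0
After op 3 (write(6)): arr=[11 6 _ _] head=1 tail=2 count=1
After op 4 (read()): arr=[11 6 _ _] head=2 tail=2 count=0
After op 5 (write(14)): arr=[11 6 14 _] head=2 tail=3 count=1
After op 6 (read()): arr=[11 6 14 _] head=3 tail=3 count=0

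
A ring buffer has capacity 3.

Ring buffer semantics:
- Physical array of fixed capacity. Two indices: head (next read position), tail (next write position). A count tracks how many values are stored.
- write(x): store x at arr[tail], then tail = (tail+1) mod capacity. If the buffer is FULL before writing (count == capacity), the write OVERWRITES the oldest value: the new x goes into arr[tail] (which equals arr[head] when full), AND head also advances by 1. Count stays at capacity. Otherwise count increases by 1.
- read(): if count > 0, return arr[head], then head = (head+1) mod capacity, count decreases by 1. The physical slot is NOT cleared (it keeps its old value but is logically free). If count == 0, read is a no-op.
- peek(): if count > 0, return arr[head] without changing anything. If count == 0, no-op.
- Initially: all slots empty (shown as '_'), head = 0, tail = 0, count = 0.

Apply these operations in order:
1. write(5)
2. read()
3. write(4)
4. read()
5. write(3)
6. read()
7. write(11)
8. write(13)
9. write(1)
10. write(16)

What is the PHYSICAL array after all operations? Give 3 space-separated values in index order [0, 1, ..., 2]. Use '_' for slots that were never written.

After op 1 (write(5)): arr=[5 _ _] head=0 tail=1 count=1
After op 2 (read()): arr=[5 _ _] head=1 tail=1 count=0
After op 3 (write(4)): arr=[5 4 _] head=1 tail=2 count=1
After op 4 (read()): arr=[5 4 _] head=2 tail=2 count=0
After op 5 (write(3)): arr=[5 4 3] head=2 tail=0 count=1
After op 6 (read()): arr=[5 4 3] head=0 tail=0 count=0
After op 7 (write(11)): arr=[11 4 3] head=0 tail=1 count=1
After op 8 (write(13)): arr=[11 13 3] head=0 tail=2 count=2
After op 9 (write(1)): arr=[11 13 1] head=0 tail=0 count=3
After op 10 (write(16)): arr=[16 13 1] head=1 tail=1 count=3

Answer: 16 13 1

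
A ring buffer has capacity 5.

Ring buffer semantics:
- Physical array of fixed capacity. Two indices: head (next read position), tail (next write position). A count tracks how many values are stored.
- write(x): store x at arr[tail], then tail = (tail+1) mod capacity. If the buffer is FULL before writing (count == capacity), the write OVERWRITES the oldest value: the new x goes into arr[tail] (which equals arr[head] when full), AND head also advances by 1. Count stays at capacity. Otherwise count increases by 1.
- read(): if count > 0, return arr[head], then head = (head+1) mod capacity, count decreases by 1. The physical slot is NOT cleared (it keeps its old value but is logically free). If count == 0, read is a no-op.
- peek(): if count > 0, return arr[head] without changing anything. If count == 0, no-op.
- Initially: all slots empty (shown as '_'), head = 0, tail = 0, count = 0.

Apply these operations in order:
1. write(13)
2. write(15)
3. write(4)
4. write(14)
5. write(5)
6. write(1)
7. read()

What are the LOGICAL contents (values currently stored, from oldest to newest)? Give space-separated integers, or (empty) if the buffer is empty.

After op 1 (write(13)): arr=[13 _ _ _ _] head=0 tail=1 count=1
After op 2 (write(15)): arr=[13 15 _ _ _] head=0 tail=2 count=2
After op 3 (write(4)): arr=[13 15 4 _ _] head=0 tail=3 count=3
After op 4 (write(14)): arr=[13 15 4 14 _] head=0 tail=4 count=4
After op 5 (write(5)): arr=[13 15 4 14 5] head=0 tail=0 count=5
After op 6 (write(1)): arr=[1 15 4 14 5] head=1 tail=1 count=5
After op 7 (read()): arr=[1 15 4 14 5] head=2 tail=1 count=4

Answer: 4 14 5 1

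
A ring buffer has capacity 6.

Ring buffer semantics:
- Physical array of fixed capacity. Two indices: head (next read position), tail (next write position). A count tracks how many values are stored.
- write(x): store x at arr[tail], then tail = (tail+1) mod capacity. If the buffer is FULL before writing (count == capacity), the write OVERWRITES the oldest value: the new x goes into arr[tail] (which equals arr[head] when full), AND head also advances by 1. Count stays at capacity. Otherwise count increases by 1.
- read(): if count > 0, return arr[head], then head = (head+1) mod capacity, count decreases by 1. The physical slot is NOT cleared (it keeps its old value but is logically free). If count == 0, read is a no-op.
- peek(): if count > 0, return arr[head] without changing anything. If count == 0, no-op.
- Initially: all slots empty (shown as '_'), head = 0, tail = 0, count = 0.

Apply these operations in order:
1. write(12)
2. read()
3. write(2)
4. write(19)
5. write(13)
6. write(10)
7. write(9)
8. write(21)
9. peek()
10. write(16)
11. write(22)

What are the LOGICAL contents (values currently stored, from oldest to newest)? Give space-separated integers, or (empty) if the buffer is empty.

Answer: 13 10 9 21 16 22

Derivation:
After op 1 (write(12)): arr=[12 _ _ _ _ _] head=0 tail=1 count=1
After op 2 (read()): arr=[12 _ _ _ _ _] head=1 tail=1 count=0
After op 3 (write(2)): arr=[12 2 _ _ _ _] head=1 tail=2 count=1
After op 4 (write(19)): arr=[12 2 19 _ _ _] head=1 tail=3 count=2
After op 5 (write(13)): arr=[12 2 19 13 _ _] head=1 tail=4 count=3
After op 6 (write(10)): arr=[12 2 19 13 10 _] head=1 tail=5 count=4
After op 7 (write(9)): arr=[12 2 19 13 10 9] head=1 tail=0 count=5
After op 8 (write(21)): arr=[21 2 19 13 10 9] head=1 tail=1 count=6
After op 9 (peek()): arr=[21 2 19 13 10 9] head=1 tail=1 count=6
After op 10 (write(16)): arr=[21 16 19 13 10 9] head=2 tail=2 count=6
After op 11 (write(22)): arr=[21 16 22 13 10 9] head=3 tail=3 count=6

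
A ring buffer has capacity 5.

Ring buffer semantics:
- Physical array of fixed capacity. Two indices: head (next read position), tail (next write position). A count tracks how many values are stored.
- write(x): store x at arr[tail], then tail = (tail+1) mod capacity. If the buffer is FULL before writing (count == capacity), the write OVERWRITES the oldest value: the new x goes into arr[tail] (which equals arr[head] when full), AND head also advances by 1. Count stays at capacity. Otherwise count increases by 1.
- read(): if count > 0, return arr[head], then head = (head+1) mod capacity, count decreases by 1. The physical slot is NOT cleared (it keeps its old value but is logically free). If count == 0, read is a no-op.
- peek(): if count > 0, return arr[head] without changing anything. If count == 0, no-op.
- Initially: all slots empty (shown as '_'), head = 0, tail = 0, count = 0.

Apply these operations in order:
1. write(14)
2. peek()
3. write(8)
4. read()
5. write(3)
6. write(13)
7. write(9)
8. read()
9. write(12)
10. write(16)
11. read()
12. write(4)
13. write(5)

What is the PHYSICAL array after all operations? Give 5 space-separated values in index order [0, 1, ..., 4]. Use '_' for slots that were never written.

After op 1 (write(14)): arr=[14 _ _ _ _] head=0 tail=1 count=1
After op 2 (peek()): arr=[14 _ _ _ _] head=0 tail=1 count=1
After op 3 (write(8)): arr=[14 8 _ _ _] head=0 tail=2 count=2
After op 4 (read()): arr=[14 8 _ _ _] head=1 tail=2 count=1
After op 5 (write(3)): arr=[14 8 3 _ _] head=1 tail=3 count=2
After op 6 (write(13)): arr=[14 8 3 13 _] head=1 tail=4 count=3
After op 7 (write(9)): arr=[14 8 3 13 9] head=1 tail=0 count=4
After op 8 (read()): arr=[14 8 3 13 9] head=2 tail=0 count=3
After op 9 (write(12)): arr=[12 8 3 13 9] head=2 tail=1 count=4
After op 10 (write(16)): arr=[12 16 3 13 9] head=2 tail=2 count=5
After op 11 (read()): arr=[12 16 3 13 9] head=3 tail=2 count=4
After op 12 (write(4)): arr=[12 16 4 13 9] head=3 tail=3 count=5
After op 13 (write(5)): arr=[12 16 4 5 9] head=4 tail=4 count=5

Answer: 12 16 4 5 9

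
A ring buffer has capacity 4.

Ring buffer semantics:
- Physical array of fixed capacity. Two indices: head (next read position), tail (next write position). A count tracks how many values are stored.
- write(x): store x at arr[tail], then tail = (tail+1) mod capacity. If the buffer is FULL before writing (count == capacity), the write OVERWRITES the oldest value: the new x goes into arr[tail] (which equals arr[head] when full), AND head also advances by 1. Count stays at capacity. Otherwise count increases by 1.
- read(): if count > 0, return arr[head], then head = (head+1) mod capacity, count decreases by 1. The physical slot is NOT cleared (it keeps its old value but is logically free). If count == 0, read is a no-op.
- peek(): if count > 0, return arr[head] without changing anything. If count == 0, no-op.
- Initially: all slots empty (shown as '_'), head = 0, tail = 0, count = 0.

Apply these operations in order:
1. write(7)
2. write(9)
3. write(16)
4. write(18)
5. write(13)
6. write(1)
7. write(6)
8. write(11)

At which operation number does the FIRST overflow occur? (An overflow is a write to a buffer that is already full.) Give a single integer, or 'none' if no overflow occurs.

Answer: 5

Derivation:
After op 1 (write(7)): arr=[7 _ _ _] head=0 tail=1 count=1
After op 2 (write(9)): arr=[7 9 _ _] head=0 tail=2 count=2
After op 3 (write(16)): arr=[7 9 16 _] head=0 tail=3 count=3
After op 4 (write(18)): arr=[7 9 16 18] head=0 tail=0 count=4
After op 5 (write(13)): arr=[13 9 16 18] head=1 tail=1 count=4
After op 6 (write(1)): arr=[13 1 16 18] head=2 tail=2 count=4
After op 7 (write(6)): arr=[13 1 6 18] head=3 tail=3 count=4
After op 8 (write(11)): arr=[13 1 6 11] head=0 tail=0 count=4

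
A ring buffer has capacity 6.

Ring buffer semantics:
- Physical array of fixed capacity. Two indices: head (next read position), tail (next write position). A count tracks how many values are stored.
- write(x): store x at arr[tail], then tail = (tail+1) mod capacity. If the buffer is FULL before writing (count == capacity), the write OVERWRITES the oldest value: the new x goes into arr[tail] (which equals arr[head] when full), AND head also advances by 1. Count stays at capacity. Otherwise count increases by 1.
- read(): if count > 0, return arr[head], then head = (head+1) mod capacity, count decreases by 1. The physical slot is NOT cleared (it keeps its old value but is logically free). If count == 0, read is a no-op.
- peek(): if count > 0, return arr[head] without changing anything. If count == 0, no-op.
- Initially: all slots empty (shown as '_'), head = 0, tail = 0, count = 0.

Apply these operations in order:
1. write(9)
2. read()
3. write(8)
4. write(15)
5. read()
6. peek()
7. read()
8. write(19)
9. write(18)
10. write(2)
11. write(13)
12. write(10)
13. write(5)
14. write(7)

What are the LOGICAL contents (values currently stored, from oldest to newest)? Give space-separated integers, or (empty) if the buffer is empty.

After op 1 (write(9)): arr=[9 _ _ _ _ _] head=0 tail=1 count=1
After op 2 (read()): arr=[9 _ _ _ _ _] head=1 tail=1 count=0
After op 3 (write(8)): arr=[9 8 _ _ _ _] head=1 tail=2 count=1
After op 4 (write(15)): arr=[9 8 15 _ _ _] head=1 tail=3 count=2
After op 5 (read()): arr=[9 8 15 _ _ _] head=2 tail=3 count=1
After op 6 (peek()): arr=[9 8 15 _ _ _] head=2 tail=3 count=1
After op 7 (read()): arr=[9 8 15 _ _ _] head=3 tail=3 count=0
After op 8 (write(19)): arr=[9 8 15 19 _ _] head=3 tail=4 count=1
After op 9 (write(18)): arr=[9 8 15 19 18 _] head=3 tail=5 count=2
After op 10 (write(2)): arr=[9 8 15 19 18 2] head=3 tail=0 count=3
After op 11 (write(13)): arr=[13 8 15 19 18 2] head=3 tail=1 count=4
After op 12 (write(10)): arr=[13 10 15 19 18 2] head=3 tail=2 count=5
After op 13 (write(5)): arr=[13 10 5 19 18 2] head=3 tail=3 count=6
After op 14 (write(7)): arr=[13 10 5 7 18 2] head=4 tail=4 count=6

Answer: 18 2 13 10 5 7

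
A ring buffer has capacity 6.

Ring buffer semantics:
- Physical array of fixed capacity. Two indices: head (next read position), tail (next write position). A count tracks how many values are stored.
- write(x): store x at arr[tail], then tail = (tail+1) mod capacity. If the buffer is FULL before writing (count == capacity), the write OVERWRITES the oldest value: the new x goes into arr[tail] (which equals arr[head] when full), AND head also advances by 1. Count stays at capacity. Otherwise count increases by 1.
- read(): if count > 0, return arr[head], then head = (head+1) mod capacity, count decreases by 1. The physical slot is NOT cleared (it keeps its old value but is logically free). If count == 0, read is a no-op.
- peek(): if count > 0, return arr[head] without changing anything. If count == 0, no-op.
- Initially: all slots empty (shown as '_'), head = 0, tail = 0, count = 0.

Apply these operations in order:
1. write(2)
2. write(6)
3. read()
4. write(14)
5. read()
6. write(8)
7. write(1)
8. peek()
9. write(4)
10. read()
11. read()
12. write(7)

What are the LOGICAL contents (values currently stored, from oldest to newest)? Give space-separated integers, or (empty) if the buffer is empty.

Answer: 1 4 7

Derivation:
After op 1 (write(2)): arr=[2 _ _ _ _ _] head=0 tail=1 count=1
After op 2 (write(6)): arr=[2 6 _ _ _ _] head=0 tail=2 count=2
After op 3 (read()): arr=[2 6 _ _ _ _] head=1 tail=2 count=1
After op 4 (write(14)): arr=[2 6 14 _ _ _] head=1 tail=3 count=2
After op 5 (read()): arr=[2 6 14 _ _ _] head=2 tail=3 count=1
After op 6 (write(8)): arr=[2 6 14 8 _ _] head=2 tail=4 count=2
After op 7 (write(1)): arr=[2 6 14 8 1 _] head=2 tail=5 count=3
After op 8 (peek()): arr=[2 6 14 8 1 _] head=2 tail=5 count=3
After op 9 (write(4)): arr=[2 6 14 8 1 4] head=2 tail=0 count=4
After op 10 (read()): arr=[2 6 14 8 1 4] head=3 tail=0 count=3
After op 11 (read()): arr=[2 6 14 8 1 4] head=4 tail=0 count=2
After op 12 (write(7)): arr=[7 6 14 8 1 4] head=4 tail=1 count=3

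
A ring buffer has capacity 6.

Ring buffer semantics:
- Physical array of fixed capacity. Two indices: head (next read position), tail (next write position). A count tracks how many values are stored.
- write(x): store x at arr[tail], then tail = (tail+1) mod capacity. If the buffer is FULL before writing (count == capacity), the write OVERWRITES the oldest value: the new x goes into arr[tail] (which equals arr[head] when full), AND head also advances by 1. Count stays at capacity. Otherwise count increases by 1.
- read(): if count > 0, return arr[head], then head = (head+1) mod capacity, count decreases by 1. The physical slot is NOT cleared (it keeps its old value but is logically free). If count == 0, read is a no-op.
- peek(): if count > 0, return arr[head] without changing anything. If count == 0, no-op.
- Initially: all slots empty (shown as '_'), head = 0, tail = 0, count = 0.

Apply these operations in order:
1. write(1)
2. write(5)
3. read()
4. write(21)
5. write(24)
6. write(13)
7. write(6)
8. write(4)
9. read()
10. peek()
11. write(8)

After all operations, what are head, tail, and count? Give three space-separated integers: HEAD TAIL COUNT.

After op 1 (write(1)): arr=[1 _ _ _ _ _] head=0 tail=1 count=1
After op 2 (write(5)): arr=[1 5 _ _ _ _] head=0 tail=2 count=2
After op 3 (read()): arr=[1 5 _ _ _ _] head=1 tail=2 count=1
After op 4 (write(21)): arr=[1 5 21 _ _ _] head=1 tail=3 count=2
After op 5 (write(24)): arr=[1 5 21 24 _ _] head=1 tail=4 count=3
After op 6 (write(13)): arr=[1 5 21 24 13 _] head=1 tail=5 count=4
After op 7 (write(6)): arr=[1 5 21 24 13 6] head=1 tail=0 count=5
After op 8 (write(4)): arr=[4 5 21 24 13 6] head=1 tail=1 count=6
After op 9 (read()): arr=[4 5 21 24 13 6] head=2 tail=1 count=5
After op 10 (peek()): arr=[4 5 21 24 13 6] head=2 tail=1 count=5
After op 11 (write(8)): arr=[4 8 21 24 13 6] head=2 tail=2 count=6

Answer: 2 2 6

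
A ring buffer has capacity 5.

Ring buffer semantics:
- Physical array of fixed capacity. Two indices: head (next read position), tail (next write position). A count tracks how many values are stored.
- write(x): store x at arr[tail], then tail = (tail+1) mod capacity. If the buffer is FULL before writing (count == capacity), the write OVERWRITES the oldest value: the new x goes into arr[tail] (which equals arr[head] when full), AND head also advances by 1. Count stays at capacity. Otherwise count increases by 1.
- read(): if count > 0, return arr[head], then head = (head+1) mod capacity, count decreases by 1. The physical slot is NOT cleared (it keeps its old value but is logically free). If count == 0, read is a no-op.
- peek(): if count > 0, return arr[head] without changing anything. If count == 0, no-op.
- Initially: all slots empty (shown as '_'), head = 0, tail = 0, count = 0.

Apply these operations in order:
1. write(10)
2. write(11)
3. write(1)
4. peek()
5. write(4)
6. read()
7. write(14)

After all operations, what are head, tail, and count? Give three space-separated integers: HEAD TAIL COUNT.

After op 1 (write(10)): arr=[10 _ _ _ _] head=0 tail=1 count=1
After op 2 (write(11)): arr=[10 11 _ _ _] head=0 tail=2 count=2
After op 3 (write(1)): arr=[10 11 1 _ _] head=0 tail=3 count=3
After op 4 (peek()): arr=[10 11 1 _ _] head=0 tail=3 count=3
After op 5 (write(4)): arr=[10 11 1 4 _] head=0 tail=4 count=4
After op 6 (read()): arr=[10 11 1 4 _] head=1 tail=4 count=3
After op 7 (write(14)): arr=[10 11 1 4 14] head=1 tail=0 count=4

Answer: 1 0 4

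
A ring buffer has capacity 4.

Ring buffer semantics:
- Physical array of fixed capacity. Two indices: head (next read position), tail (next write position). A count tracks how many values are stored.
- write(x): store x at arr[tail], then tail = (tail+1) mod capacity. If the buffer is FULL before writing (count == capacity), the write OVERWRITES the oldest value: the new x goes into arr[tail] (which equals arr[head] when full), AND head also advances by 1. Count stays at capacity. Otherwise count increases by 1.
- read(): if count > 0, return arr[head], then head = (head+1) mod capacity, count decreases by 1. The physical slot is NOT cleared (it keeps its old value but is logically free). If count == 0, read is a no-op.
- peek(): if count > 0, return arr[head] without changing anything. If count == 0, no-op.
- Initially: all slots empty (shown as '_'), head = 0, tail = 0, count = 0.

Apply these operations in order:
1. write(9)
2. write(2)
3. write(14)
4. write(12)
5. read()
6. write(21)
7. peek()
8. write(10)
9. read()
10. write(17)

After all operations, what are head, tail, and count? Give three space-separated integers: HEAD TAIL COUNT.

After op 1 (write(9)): arr=[9 _ _ _] head=0 tail=1 count=1
After op 2 (write(2)): arr=[9 2 _ _] head=0 tail=2 count=2
After op 3 (write(14)): arr=[9 2 14 _] head=0 tail=3 count=3
After op 4 (write(12)): arr=[9 2 14 12] head=0 tail=0 count=4
After op 5 (read()): arr=[9 2 14 12] head=1 tail=0 count=3
After op 6 (write(21)): arr=[21 2 14 12] head=1 tail=1 count=4
After op 7 (peek()): arr=[21 2 14 12] head=1 tail=1 count=4
After op 8 (write(10)): arr=[21 10 14 12] head=2 tail=2 count=4
After op 9 (read()): arr=[21 10 14 12] head=3 tail=2 count=3
After op 10 (write(17)): arr=[21 10 17 12] head=3 tail=3 count=4

Answer: 3 3 4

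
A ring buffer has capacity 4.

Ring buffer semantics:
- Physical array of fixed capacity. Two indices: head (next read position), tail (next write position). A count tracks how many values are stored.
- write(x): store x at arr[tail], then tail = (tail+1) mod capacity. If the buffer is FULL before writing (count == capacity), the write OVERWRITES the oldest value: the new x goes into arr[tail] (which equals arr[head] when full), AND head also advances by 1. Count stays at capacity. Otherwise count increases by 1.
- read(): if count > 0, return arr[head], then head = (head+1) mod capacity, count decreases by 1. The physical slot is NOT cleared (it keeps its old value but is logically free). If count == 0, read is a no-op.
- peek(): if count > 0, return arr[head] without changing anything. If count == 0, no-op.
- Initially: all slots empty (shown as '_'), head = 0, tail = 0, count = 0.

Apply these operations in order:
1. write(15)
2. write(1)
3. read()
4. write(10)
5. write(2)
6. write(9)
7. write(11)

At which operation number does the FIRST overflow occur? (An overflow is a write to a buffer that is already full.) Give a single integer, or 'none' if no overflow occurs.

After op 1 (write(15)): arr=[15 _ _ _] head=0 tail=1 count=1
After op 2 (write(1)): arr=[15 1 _ _] head=0 tail=2 count=2
After op 3 (read()): arr=[15 1 _ _] head=1 tail=2 count=1
After op 4 (write(10)): arr=[15 1 10 _] head=1 tail=3 count=2
After op 5 (write(2)): arr=[15 1 10 2] head=1 tail=0 count=3
After op 6 (write(9)): arr=[9 1 10 2] head=1 tail=1 count=4
After op 7 (write(11)): arr=[9 11 10 2] head=2 tail=2 count=4

Answer: 7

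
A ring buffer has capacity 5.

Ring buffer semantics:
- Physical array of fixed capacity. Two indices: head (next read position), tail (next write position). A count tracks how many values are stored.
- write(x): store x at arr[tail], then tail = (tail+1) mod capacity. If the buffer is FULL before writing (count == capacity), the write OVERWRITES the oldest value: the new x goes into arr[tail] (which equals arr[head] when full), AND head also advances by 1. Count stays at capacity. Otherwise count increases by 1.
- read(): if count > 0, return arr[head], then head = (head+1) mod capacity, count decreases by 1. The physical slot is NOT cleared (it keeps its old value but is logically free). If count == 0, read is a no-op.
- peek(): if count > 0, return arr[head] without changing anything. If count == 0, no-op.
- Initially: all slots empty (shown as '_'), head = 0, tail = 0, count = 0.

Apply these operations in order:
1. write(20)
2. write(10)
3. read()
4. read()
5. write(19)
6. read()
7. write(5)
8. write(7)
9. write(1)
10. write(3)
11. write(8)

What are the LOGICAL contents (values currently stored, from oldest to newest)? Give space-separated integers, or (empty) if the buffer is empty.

Answer: 5 7 1 3 8

Derivation:
After op 1 (write(20)): arr=[20 _ _ _ _] head=0 tail=1 count=1
After op 2 (write(10)): arr=[20 10 _ _ _] head=0 tail=2 count=2
After op 3 (read()): arr=[20 10 _ _ _] head=1 tail=2 count=1
After op 4 (read()): arr=[20 10 _ _ _] head=2 tail=2 count=0
After op 5 (write(19)): arr=[20 10 19 _ _] head=2 tail=3 count=1
After op 6 (read()): arr=[20 10 19 _ _] head=3 tail=3 count=0
After op 7 (write(5)): arr=[20 10 19 5 _] head=3 tail=4 count=1
After op 8 (write(7)): arr=[20 10 19 5 7] head=3 tail=0 count=2
After op 9 (write(1)): arr=[1 10 19 5 7] head=3 tail=1 count=3
After op 10 (write(3)): arr=[1 3 19 5 7] head=3 tail=2 count=4
After op 11 (write(8)): arr=[1 3 8 5 7] head=3 tail=3 count=5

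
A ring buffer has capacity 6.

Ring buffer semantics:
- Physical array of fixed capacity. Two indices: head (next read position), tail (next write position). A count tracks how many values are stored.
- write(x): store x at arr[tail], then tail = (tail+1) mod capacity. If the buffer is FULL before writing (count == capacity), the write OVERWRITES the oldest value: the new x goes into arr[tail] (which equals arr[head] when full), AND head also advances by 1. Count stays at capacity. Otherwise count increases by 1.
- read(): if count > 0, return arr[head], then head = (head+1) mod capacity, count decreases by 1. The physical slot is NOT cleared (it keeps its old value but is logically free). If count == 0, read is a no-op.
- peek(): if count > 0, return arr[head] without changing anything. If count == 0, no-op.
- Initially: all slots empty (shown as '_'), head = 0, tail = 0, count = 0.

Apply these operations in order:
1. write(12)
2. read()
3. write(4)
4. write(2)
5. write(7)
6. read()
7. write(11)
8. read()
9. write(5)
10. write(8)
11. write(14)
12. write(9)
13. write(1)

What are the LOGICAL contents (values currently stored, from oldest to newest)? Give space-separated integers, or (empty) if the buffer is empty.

After op 1 (write(12)): arr=[12 _ _ _ _ _] head=0 tail=1 count=1
After op 2 (read()): arr=[12 _ _ _ _ _] head=1 tail=1 count=0
After op 3 (write(4)): arr=[12 4 _ _ _ _] head=1 tail=2 count=1
After op 4 (write(2)): arr=[12 4 2 _ _ _] head=1 tail=3 count=2
After op 5 (write(7)): arr=[12 4 2 7 _ _] head=1 tail=4 count=3
After op 6 (read()): arr=[12 4 2 7 _ _] head=2 tail=4 count=2
After op 7 (write(11)): arr=[12 4 2 7 11 _] head=2 tail=5 count=3
After op 8 (read()): arr=[12 4 2 7 11 _] head=3 tail=5 count=2
After op 9 (write(5)): arr=[12 4 2 7 11 5] head=3 tail=0 count=3
After op 10 (write(8)): arr=[8 4 2 7 11 5] head=3 tail=1 count=4
After op 11 (write(14)): arr=[8 14 2 7 11 5] head=3 tail=2 count=5
After op 12 (write(9)): arr=[8 14 9 7 11 5] head=3 tail=3 count=6
After op 13 (write(1)): arr=[8 14 9 1 11 5] head=4 tail=4 count=6

Answer: 11 5 8 14 9 1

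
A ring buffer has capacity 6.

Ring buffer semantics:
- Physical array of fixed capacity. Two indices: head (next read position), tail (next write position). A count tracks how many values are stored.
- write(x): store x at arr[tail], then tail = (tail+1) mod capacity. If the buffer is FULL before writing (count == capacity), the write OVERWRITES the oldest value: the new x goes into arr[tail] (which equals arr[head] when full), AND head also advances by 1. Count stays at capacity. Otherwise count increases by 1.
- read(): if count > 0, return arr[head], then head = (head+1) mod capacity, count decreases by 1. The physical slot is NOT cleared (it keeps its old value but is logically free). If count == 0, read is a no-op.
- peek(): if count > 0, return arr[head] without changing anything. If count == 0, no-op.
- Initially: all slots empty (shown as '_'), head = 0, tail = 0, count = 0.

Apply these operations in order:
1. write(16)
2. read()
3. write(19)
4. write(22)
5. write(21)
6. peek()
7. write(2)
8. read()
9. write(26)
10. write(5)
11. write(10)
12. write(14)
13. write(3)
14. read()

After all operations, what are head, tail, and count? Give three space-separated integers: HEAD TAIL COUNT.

Answer: 5 4 5

Derivation:
After op 1 (write(16)): arr=[16 _ _ _ _ _] head=0 tail=1 count=1
After op 2 (read()): arr=[16 _ _ _ _ _] head=1 tail=1 count=0
After op 3 (write(19)): arr=[16 19 _ _ _ _] head=1 tail=2 count=1
After op 4 (write(22)): arr=[16 19 22 _ _ _] head=1 tail=3 count=2
After op 5 (write(21)): arr=[16 19 22 21 _ _] head=1 tail=4 count=3
After op 6 (peek()): arr=[16 19 22 21 _ _] head=1 tail=4 count=3
After op 7 (write(2)): arr=[16 19 22 21 2 _] head=1 tail=5 count=4
After op 8 (read()): arr=[16 19 22 21 2 _] head=2 tail=5 count=3
After op 9 (write(26)): arr=[16 19 22 21 2 26] head=2 tail=0 count=4
After op 10 (write(5)): arr=[5 19 22 21 2 26] head=2 tail=1 count=5
After op 11 (write(10)): arr=[5 10 22 21 2 26] head=2 tail=2 count=6
After op 12 (write(14)): arr=[5 10 14 21 2 26] head=3 tail=3 count=6
After op 13 (write(3)): arr=[5 10 14 3 2 26] head=4 tail=4 count=6
After op 14 (read()): arr=[5 10 14 3 2 26] head=5 tail=4 count=5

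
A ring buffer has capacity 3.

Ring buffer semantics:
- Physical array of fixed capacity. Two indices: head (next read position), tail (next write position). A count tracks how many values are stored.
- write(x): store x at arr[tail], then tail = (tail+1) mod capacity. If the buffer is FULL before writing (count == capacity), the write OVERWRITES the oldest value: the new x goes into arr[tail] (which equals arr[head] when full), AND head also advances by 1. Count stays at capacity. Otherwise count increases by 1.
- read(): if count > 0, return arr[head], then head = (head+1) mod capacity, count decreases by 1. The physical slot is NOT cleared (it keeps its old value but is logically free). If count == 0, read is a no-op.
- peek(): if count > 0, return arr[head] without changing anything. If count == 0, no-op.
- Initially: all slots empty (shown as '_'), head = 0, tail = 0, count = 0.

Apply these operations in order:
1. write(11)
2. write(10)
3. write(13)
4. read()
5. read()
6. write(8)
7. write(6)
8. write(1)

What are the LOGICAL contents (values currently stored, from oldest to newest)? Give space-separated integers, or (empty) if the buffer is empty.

After op 1 (write(11)): arr=[11 _ _] head=0 tail=1 count=1
After op 2 (write(10)): arr=[11 10 _] head=0 tail=2 count=2
After op 3 (write(13)): arr=[11 10 13] head=0 tail=0 count=3
After op 4 (read()): arr=[11 10 13] head=1 tail=0 count=2
After op 5 (read()): arr=[11 10 13] head=2 tail=0 count=1
After op 6 (write(8)): arr=[8 10 13] head=2 tail=1 count=2
After op 7 (write(6)): arr=[8 6 13] head=2 tail=2 count=3
After op 8 (write(1)): arr=[8 6 1] head=0 tail=0 count=3

Answer: 8 6 1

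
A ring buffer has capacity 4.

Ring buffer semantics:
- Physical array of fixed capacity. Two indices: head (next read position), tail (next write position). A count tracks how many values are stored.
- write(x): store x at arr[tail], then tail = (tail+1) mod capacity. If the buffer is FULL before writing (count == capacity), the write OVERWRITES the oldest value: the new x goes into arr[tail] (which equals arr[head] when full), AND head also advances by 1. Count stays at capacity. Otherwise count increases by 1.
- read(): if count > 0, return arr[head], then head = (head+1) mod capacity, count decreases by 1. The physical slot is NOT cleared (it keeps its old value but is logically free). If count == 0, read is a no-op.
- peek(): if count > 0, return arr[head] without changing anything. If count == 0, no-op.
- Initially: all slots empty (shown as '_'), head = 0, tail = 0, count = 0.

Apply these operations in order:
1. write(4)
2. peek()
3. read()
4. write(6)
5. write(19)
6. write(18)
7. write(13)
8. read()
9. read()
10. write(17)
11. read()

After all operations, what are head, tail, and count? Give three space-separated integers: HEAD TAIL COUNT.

Answer: 0 2 2

Derivation:
After op 1 (write(4)): arr=[4 _ _ _] head=0 tail=1 count=1
After op 2 (peek()): arr=[4 _ _ _] head=0 tail=1 count=1
After op 3 (read()): arr=[4 _ _ _] head=1 tail=1 count=0
After op 4 (write(6)): arr=[4 6 _ _] head=1 tail=2 count=1
After op 5 (write(19)): arr=[4 6 19 _] head=1 tail=3 count=2
After op 6 (write(18)): arr=[4 6 19 18] head=1 tail=0 count=3
After op 7 (write(13)): arr=[13 6 19 18] head=1 tail=1 count=4
After op 8 (read()): arr=[13 6 19 18] head=2 tail=1 count=3
After op 9 (read()): arr=[13 6 19 18] head=3 tail=1 count=2
After op 10 (write(17)): arr=[13 17 19 18] head=3 tail=2 count=3
After op 11 (read()): arr=[13 17 19 18] head=0 tail=2 count=2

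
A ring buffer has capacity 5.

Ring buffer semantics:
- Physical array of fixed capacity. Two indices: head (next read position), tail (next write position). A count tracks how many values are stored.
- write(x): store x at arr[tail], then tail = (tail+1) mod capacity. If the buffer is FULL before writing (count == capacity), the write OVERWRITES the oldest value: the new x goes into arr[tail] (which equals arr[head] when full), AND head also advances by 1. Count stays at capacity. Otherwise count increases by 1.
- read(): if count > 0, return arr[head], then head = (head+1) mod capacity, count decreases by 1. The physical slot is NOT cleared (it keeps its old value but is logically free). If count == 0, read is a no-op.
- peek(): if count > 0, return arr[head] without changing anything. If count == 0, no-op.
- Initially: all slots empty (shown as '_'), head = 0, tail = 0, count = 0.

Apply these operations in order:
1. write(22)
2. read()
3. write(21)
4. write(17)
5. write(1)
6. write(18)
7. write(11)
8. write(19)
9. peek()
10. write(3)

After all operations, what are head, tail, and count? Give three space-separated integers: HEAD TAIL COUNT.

After op 1 (write(22)): arr=[22 _ _ _ _] head=0 tail=1 count=1
After op 2 (read()): arr=[22 _ _ _ _] head=1 tail=1 count=0
After op 3 (write(21)): arr=[22 21 _ _ _] head=1 tail=2 count=1
After op 4 (write(17)): arr=[22 21 17 _ _] head=1 tail=3 count=2
After op 5 (write(1)): arr=[22 21 17 1 _] head=1 tail=4 count=3
After op 6 (write(18)): arr=[22 21 17 1 18] head=1 tail=0 count=4
After op 7 (write(11)): arr=[11 21 17 1 18] head=1 tail=1 count=5
After op 8 (write(19)): arr=[11 19 17 1 18] head=2 tail=2 count=5
After op 9 (peek()): arr=[11 19 17 1 18] head=2 tail=2 count=5
After op 10 (write(3)): arr=[11 19 3 1 18] head=3 tail=3 count=5

Answer: 3 3 5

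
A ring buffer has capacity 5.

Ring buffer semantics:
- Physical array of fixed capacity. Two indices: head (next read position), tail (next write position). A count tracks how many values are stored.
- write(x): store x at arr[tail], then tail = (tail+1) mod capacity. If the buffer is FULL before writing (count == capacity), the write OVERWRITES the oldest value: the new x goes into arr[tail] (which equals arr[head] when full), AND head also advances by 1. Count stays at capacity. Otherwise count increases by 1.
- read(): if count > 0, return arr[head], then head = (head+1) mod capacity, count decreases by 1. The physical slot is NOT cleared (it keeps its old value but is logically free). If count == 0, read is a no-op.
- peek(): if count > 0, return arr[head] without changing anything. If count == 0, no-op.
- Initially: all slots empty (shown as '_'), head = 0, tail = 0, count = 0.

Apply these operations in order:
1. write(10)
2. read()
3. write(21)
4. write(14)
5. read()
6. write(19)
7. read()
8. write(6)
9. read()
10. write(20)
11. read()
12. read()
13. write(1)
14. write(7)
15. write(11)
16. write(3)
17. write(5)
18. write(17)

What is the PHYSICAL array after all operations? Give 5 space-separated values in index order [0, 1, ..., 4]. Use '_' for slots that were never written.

After op 1 (write(10)): arr=[10 _ _ _ _] head=0 tail=1 count=1
After op 2 (read()): arr=[10 _ _ _ _] head=1 tail=1 count=0
After op 3 (write(21)): arr=[10 21 _ _ _] head=1 tail=2 count=1
After op 4 (write(14)): arr=[10 21 14 _ _] head=1 tail=3 count=2
After op 5 (read()): arr=[10 21 14 _ _] head=2 tail=3 count=1
After op 6 (write(19)): arr=[10 21 14 19 _] head=2 tail=4 count=2
After op 7 (read()): arr=[10 21 14 19 _] head=3 tail=4 count=1
After op 8 (write(6)): arr=[10 21 14 19 6] head=3 tail=0 count=2
After op 9 (read()): arr=[10 21 14 19 6] head=4 tail=0 count=1
After op 10 (write(20)): arr=[20 21 14 19 6] head=4 tail=1 count=2
After op 11 (read()): arr=[20 21 14 19 6] head=0 tail=1 count=1
After op 12 (read()): arr=[20 21 14 19 6] head=1 tail=1 count=0
After op 13 (write(1)): arr=[20 1 14 19 6] head=1 tail=2 count=1
After op 14 (write(7)): arr=[20 1 7 19 6] head=1 tail=3 count=2
After op 15 (write(11)): arr=[20 1 7 11 6] head=1 tail=4 count=3
After op 16 (write(3)): arr=[20 1 7 11 3] head=1 tail=0 count=4
After op 17 (write(5)): arr=[5 1 7 11 3] head=1 tail=1 count=5
After op 18 (write(17)): arr=[5 17 7 11 3] head=2 tail=2 count=5

Answer: 5 17 7 11 3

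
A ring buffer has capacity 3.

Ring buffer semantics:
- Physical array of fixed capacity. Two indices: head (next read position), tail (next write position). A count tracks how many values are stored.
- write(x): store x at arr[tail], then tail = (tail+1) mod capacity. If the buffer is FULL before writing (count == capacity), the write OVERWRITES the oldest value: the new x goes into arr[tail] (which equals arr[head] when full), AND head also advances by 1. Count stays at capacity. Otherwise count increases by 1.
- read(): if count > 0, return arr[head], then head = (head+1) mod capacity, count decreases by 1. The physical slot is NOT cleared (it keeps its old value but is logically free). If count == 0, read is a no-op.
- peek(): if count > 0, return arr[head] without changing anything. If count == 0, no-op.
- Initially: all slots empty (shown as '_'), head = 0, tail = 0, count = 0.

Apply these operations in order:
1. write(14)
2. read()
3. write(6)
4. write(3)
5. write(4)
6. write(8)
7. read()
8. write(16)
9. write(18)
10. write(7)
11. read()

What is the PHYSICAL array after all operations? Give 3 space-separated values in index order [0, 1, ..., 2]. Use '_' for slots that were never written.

Answer: 18 7 16

Derivation:
After op 1 (write(14)): arr=[14 _ _] head=0 tail=1 count=1
After op 2 (read()): arr=[14 _ _] head=1 tail=1 count=0
After op 3 (write(6)): arr=[14 6 _] head=1 tail=2 count=1
After op 4 (write(3)): arr=[14 6 3] head=1 tail=0 count=2
After op 5 (write(4)): arr=[4 6 3] head=1 tail=1 count=3
After op 6 (write(8)): arr=[4 8 3] head=2 tail=2 count=3
After op 7 (read()): arr=[4 8 3] head=0 tail=2 count=2
After op 8 (write(16)): arr=[4 8 16] head=0 tail=0 count=3
After op 9 (write(18)): arr=[18 8 16] head=1 tail=1 count=3
After op 10 (write(7)): arr=[18 7 16] head=2 tail=2 count=3
After op 11 (read()): arr=[18 7 16] head=0 tail=2 count=2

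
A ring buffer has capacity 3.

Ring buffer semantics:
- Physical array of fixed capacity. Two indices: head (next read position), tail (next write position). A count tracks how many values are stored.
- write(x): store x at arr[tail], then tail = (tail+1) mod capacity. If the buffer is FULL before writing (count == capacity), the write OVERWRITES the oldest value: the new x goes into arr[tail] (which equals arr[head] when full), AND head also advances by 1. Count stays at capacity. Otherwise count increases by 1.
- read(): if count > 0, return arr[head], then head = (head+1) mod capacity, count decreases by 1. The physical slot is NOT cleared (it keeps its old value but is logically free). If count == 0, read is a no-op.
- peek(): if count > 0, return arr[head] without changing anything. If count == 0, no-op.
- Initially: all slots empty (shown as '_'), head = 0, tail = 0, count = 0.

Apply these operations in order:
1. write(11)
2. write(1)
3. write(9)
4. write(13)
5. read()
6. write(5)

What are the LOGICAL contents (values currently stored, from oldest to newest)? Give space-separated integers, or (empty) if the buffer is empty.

After op 1 (write(11)): arr=[11 _ _] head=0 tail=1 count=1
After op 2 (write(1)): arr=[11 1 _] head=0 tail=2 count=2
After op 3 (write(9)): arr=[11 1 9] head=0 tail=0 count=3
After op 4 (write(13)): arr=[13 1 9] head=1 tail=1 count=3
After op 5 (read()): arr=[13 1 9] head=2 tail=1 count=2
After op 6 (write(5)): arr=[13 5 9] head=2 tail=2 count=3

Answer: 9 13 5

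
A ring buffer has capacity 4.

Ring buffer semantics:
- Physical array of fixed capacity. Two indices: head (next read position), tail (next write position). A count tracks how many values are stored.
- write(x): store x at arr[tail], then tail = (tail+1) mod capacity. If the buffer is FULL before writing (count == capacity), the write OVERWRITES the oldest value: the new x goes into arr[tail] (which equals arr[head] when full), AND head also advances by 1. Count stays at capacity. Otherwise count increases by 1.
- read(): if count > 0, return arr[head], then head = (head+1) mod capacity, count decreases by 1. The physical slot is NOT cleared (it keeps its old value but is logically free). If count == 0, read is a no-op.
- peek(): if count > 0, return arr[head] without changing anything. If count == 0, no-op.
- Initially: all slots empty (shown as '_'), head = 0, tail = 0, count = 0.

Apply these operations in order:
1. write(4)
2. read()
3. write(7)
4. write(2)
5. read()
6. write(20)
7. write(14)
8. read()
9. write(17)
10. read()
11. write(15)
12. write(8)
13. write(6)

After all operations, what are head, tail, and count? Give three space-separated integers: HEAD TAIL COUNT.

Answer: 1 1 4

Derivation:
After op 1 (write(4)): arr=[4 _ _ _] head=0 tail=1 count=1
After op 2 (read()): arr=[4 _ _ _] head=1 tail=1 count=0
After op 3 (write(7)): arr=[4 7 _ _] head=1 tail=2 count=1
After op 4 (write(2)): arr=[4 7 2 _] head=1 tail=3 count=2
After op 5 (read()): arr=[4 7 2 _] head=2 tail=3 count=1
After op 6 (write(20)): arr=[4 7 2 20] head=2 tail=0 count=2
After op 7 (write(14)): arr=[14 7 2 20] head=2 tail=1 count=3
After op 8 (read()): arr=[14 7 2 20] head=3 tail=1 count=2
After op 9 (write(17)): arr=[14 17 2 20] head=3 tail=2 count=3
After op 10 (read()): arr=[14 17 2 20] head=0 tail=2 count=2
After op 11 (write(15)): arr=[14 17 15 20] head=0 tail=3 count=3
After op 12 (write(8)): arr=[14 17 15 8] head=0 tail=0 count=4
After op 13 (write(6)): arr=[6 17 15 8] head=1 tail=1 count=4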